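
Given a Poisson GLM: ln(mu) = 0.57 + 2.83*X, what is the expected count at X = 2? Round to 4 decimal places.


Compute eta = 0.57 + 2.83 * 2 = 6.2300.
Apply inverse link: mu = e^6.2300 = 507.7555.

507.7555


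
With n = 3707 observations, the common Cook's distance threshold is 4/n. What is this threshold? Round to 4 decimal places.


Using the rule of thumb:
Threshold = 4 / 3707 = 0.0011.

0.0011


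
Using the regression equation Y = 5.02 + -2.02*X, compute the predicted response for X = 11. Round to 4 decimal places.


Substitute X = 11 into the equation:
Y = 5.02 + -2.02 * 11 = 5.02 + -22.2200 = -17.2000.

-17.2000


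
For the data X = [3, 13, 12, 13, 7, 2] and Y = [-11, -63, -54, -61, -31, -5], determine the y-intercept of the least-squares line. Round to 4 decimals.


Compute b1 = -5.0654 from the OLS formula.
With xbar = 8.3333 and ybar = -37.5000, the intercept is:
b0 = -37.5000 - -5.0654 * 8.3333 = 4.7120.

4.7120


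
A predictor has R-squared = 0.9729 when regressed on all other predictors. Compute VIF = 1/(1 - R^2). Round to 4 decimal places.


Denominator: 1 - 0.9729 = 0.0271.
VIF = 1 / 0.0271 = 36.9004.

36.9004


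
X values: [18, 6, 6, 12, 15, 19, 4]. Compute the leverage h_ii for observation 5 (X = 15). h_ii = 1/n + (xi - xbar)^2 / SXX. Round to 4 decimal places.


n = 7, xbar = 11.4286.
SXX = sum((xi - xbar)^2) = 227.7143.
h = 1/7 + (15 - 11.4286)^2 / 227.7143 = 0.1989.

0.1989


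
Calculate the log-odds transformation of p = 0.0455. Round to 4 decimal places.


Compute the odds: 0.0455/0.9545 = 0.0477.
Take the natural log: ln(0.0477) = -3.0435.

-3.0435


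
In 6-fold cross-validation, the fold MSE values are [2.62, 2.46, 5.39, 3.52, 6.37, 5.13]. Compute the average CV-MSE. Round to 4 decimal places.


Total MSE across folds = 25.4900.
CV-MSE = 25.4900/6 = 4.2483.

4.2483


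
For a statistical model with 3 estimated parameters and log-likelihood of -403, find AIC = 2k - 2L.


AIC = 2k - 2*loglik = 2(3) - 2(-403).
= 6 + 806 = 812.

812


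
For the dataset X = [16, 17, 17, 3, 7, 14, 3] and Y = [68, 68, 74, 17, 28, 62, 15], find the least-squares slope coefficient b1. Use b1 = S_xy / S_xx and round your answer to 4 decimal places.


Calculate xbar = 11.0000, ybar = 47.4286.
S_xx = 250.0000, S_xy = 1010.0000.
Using b1 = S_xy / S_xx = 1010.0000 / 250.0000, we get b1 = 4.0400.

4.0400


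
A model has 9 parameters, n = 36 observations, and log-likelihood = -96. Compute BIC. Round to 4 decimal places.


k * ln(n) = 9 * ln(36) = 9 * 3.583519 = 32.251671.
-2 * loglik = -2 * (-96) = 192.
BIC = 32.251671 + 192 = 224.251671, which rounds to 224.2517.

224.2517


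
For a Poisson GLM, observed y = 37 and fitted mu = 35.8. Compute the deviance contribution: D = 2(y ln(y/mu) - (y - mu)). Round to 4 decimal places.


Compute y*ln(y/mu) = 37*ln(37/35.8) = 37*0.032970 = 1.219890.
y - mu = 1.2.
D = 2*(1.219890 - (1.2)) = 0.039780, which rounds to 0.0398.

0.0398


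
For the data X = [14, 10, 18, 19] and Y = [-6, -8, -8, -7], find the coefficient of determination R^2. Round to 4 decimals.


After computing the OLS fit (b0=-7.6256, b1=0.0246):
SSres = 2.7192, SStot = 2.7500.
R^2 = 1 - 2.7192/2.7500 = 0.0112.

0.0112


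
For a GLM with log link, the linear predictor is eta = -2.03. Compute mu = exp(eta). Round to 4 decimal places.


mu = exp(eta) = exp(-2.03).
= 0.1313.

0.1313


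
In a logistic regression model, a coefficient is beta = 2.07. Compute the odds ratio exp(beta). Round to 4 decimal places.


The odds ratio is computed as:
OR = e^(2.07) = 7.9248.

7.9248


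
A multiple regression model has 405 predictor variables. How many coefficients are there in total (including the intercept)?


Including the intercept, the model has 405 predictor coefficients + 1 intercept.
Total = 406.

406


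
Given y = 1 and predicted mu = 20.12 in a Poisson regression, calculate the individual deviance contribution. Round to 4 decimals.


Compute y*ln(y/mu) = 1*ln(1/20.12) = 1*-3.001714 = -3.001714.
y - mu = -19.12.
D = 2*(-3.001714 - (-19.12)) = 32.236572, which rounds to 32.2366.

32.2366


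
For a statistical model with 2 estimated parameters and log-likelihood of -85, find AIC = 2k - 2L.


AIC = 2*2 - 2*(-85).
= 4 + 170 = 174.

174


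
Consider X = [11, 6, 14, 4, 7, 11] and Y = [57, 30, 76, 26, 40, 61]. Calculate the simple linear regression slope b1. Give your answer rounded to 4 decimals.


The sample means are xbar = 8.8333 and ybar = 48.3333.
Compute S_xx = 70.8333 and S_xy = 364.3333.
Slope b1 = S_xy / S_xx = 364.3333 / 70.8333 = 5.1435.

5.1435


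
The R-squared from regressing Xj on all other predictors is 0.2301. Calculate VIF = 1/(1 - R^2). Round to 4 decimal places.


Using VIF = 1/(1 - R^2_j):
1 - 0.2301 = 0.7699.
VIF = 1.2989.

1.2989


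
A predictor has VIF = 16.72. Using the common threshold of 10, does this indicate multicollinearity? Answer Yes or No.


Compare VIF = 16.72 to the threshold of 10.
16.72 >= 10, so the answer is Yes.

Yes


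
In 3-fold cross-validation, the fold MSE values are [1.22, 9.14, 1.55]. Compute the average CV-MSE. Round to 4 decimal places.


Sum of fold MSEs = 11.9100.
Average = 11.9100 / 3 = 3.9700.

3.9700


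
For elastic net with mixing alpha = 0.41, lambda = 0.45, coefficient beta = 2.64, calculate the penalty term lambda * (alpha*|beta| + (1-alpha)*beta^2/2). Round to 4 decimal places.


alpha * |beta| = 0.41 * 2.64 = 1.0824.
(1-alpha) * beta^2/2 = 0.59 * 6.9696/2 = 2.0560.
Total = 0.45 * (1.0824 + 2.0560) = 1.4123.

1.4123


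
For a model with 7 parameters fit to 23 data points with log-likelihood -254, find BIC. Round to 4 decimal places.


k * ln(n) = 7 * ln(23) = 7 * 3.135494 = 21.948458.
-2 * loglik = -2 * (-254) = 508.
BIC = 21.948458 + 508 = 529.948458, which rounds to 529.9485.

529.9485


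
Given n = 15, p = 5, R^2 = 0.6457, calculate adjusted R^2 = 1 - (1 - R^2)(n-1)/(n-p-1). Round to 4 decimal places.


Using the formula:
(1 - 0.6457) = 0.3543.
Multiply by 14/9: 0.3543 * 14 = 4.9602, then 4.9602 / 9 = 0.5511.
Adj R^2 = 1 - 0.5511 = 0.4489.

0.4489


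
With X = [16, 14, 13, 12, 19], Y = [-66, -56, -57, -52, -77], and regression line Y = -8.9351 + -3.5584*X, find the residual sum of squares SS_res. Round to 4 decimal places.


For each point, residual = actual - predicted.
Residuals: [-0.1305, 2.7527, -1.8057, -0.3641, -0.4553].
Sum of squared residuals = 11.1948.

11.1948


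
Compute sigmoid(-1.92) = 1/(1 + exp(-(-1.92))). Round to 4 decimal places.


exp(1.9200) = 6.8210.
1 + exp(-z) = 7.8210.
sigmoid = 1/7.8210 = 0.1279.

0.1279


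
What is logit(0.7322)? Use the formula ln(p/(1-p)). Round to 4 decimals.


Compute the odds: 0.7322/0.2678 = 2.7341.
Take the natural log: ln(2.7341) = 1.0058.

1.0058


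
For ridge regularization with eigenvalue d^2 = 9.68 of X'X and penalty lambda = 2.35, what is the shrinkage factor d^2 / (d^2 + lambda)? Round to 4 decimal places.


d^2 + lambda = 9.68 + 2.35 = 12.0300.
Shrinkage factor = 9.68/12.0300 = 0.8047.

0.8047


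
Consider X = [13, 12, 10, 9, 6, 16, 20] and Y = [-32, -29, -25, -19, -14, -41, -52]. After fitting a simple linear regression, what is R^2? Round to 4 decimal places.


Fit the OLS line: b0 = 3.9272, b1 = -2.7848.
SSres = 7.7185.
SStot = 1011.4286.
R^2 = 1 - 7.7185/1011.4286 = 0.9924.

0.9924


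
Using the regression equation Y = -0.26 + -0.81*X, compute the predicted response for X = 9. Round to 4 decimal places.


Plug X = 9 into Y = -0.26 + -0.81*X:
Y = -0.26 + -7.2900 = -7.5500.

-7.5500


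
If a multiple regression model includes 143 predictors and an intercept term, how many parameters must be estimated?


Including the intercept, the model has 143 predictor coefficients + 1 intercept.
Total = 144.

144


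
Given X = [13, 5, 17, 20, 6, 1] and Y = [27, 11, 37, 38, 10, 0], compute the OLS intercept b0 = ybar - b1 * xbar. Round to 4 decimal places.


The slope is b1 = 2.0907.
Sample means are xbar = 10.3333 and ybar = 20.5000.
Intercept: b0 = 20.5000 - (2.0907)(10.3333) = -1.1038.

-1.1038


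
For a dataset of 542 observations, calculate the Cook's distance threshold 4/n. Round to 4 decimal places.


Using the rule of thumb:
Threshold = 4 / 542 = 0.0074.

0.0074


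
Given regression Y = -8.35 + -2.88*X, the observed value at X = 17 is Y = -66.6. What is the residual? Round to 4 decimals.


Predicted = -8.35 + -2.88 * 17 = -57.3100.
Residual = -66.6 - -57.3100 = -9.2900.

-9.2900


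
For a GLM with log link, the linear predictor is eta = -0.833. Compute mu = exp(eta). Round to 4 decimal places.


mu = exp(eta) = exp(-0.833).
= 0.4347.

0.4347


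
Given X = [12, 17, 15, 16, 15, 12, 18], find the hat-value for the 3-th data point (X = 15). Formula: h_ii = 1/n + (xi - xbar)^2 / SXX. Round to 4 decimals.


n = 7, xbar = 15.0000.
SXX = sum((xi - xbar)^2) = 32.0000.
h = 1/7 + (15 - 15.0000)^2 / 32.0000 = 0.1429.

0.1429


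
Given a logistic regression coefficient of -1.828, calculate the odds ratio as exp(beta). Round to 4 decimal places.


Odds ratio = exp(beta) = exp(-1.828).
= 0.1607.

0.1607


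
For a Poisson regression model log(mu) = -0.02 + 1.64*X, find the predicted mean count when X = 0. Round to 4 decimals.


Linear predictor: eta = -0.02 + (1.64)(0) = -0.0200.
Expected count: mu = exp(-0.0200) = 0.9802.

0.9802


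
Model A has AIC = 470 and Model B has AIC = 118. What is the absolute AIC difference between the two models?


Compute |470 - 118| = 352.
Model B has the smaller AIC.

352


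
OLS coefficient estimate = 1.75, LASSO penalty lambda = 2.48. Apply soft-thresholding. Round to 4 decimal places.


Check: |1.75| = 1.75 vs lambda = 2.48.
Since |beta| <= lambda, the coefficient is set to 0.
Soft-thresholded coefficient = 0.0000.

0.0000


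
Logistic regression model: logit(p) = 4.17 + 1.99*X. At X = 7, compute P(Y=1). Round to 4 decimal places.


Compute z = 4.17 + (1.99)(7) = 18.1000.
exp(-z) = 0.0000.
P = 1/(1 + 0.0000) = 1.0000.

1.0000


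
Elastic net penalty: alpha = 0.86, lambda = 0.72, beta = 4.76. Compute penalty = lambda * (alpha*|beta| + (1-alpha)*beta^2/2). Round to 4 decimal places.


Compute:
L1 = 0.86 * 4.76 = 4.0936.
L2 = 0.14 * 4.76^2 / 2 = 1.5860.
Penalty = 0.72 * (4.0936 + 1.5860) = 4.0893.

4.0893


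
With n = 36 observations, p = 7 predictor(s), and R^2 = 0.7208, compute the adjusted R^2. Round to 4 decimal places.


Adjusted R^2 = 1 - (1 - R^2) * (n-1)/(n-p-1).
(1 - R^2) = 0.2792.
(n-1)/(n-p-1) = 35/28.
(1 - R^2) * (n-1) = 0.2792 * 35 = 9.7720.
Divide by (n-p-1): 9.7720 / 28 = 0.3490.
Adj R^2 = 1 - 0.3490 = 0.6510.

0.6510


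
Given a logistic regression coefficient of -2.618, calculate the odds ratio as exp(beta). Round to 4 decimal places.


exp(-2.618) = 0.0729.
So the odds ratio is 0.0729.

0.0729


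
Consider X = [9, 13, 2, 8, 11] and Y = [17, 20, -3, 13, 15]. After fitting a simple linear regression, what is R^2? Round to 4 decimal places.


Fit the OLS line: b0 = -5.3468, b1 = 2.0636.
SSres = 28.5202.
SStot = 323.2000.
R^2 = 1 - 28.5202/323.2000 = 0.9118.

0.9118


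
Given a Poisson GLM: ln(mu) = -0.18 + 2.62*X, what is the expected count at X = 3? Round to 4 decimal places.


Compute eta = -0.18 + 2.62 * 3 = 7.6800.
Apply inverse link: mu = e^7.6800 = 2164.6198.

2164.6198


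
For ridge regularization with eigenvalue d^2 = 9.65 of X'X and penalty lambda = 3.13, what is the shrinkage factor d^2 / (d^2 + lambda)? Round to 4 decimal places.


d^2 + lambda = 9.65 + 3.13 = 12.7800.
Shrinkage factor = 9.65/12.7800 = 0.7551.

0.7551


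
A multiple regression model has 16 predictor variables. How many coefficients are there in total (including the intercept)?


Each predictor gets one coefficient, plus one intercept.
Total parameters = 16 + 1 = 17.

17


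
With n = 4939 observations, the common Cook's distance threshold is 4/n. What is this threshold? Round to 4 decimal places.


Using the rule of thumb:
Threshold = 4 / 4939 = 0.0008.

0.0008


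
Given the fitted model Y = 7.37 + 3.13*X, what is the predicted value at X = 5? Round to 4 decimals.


Predicted value:
Y = 7.37 + (3.13)(5) = 7.37 + 15.6500 = 23.0200.

23.0200


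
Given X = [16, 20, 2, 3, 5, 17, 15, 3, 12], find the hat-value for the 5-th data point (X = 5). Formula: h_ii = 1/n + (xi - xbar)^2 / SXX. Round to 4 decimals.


Mean of X: xbar = 10.3333.
SXX = 400.0000.
For X = 5: h = 1/9 + (5 - 10.3333)^2/400.0000 = 0.1822.

0.1822


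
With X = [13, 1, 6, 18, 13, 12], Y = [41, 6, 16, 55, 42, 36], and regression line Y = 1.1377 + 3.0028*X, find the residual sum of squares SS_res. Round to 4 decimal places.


For each point, residual = actual - predicted.
Residuals: [0.8259, 1.8595, -3.1545, -0.1881, 1.8259, -1.1713].
Sum of squared residuals = 18.8320.

18.8320


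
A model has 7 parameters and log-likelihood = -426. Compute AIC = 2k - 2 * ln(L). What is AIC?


Compute:
2k = 2*7 = 14.
-2*loglik = -2*(-426) = 852.
AIC = 14 + 852 = 866.

866


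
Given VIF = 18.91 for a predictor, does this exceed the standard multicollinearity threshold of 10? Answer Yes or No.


Check: VIF = 18.91 vs threshold = 10.
Since 18.91 >= 10, the answer is Yes.

Yes


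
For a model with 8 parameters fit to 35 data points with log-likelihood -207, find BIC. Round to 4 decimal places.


ln(35) = 3.555348.
k * ln(n) = 8 * 3.555348 = 28.442784.
-2L = 414.
BIC = 28.442784 + 414 = 442.442784, which rounds to 442.4428.

442.4428


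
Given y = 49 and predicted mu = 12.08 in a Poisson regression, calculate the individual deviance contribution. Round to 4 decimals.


y/mu = 49/12.08 = 4.056291 (approx.), and ln(49/12.08) = 1.400269.
y * ln(y/mu) = 49 * 1.400269 = 68.613181.
y - mu = 36.92.
D = 2 * (68.613181 - 36.92) = 63.386362, which rounds to 63.3864.

63.3864


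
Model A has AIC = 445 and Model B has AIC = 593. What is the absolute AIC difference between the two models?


Absolute difference = |445 - 593| = 148.
The model with lower AIC (A) is preferred.

148


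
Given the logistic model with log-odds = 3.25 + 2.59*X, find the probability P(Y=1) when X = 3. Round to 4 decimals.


Linear predictor: z = 3.25 + 2.59 * 3 = 11.0200.
P = 1/(1 + exp(-11.0200)) = 1/(1 + 0.0000) = 1.0000.

1.0000


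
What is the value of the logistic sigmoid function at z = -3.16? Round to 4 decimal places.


exp(3.1600) = 23.5706.
1 + exp(-z) = 24.5706.
sigmoid = 1/24.5706 = 0.0407.

0.0407


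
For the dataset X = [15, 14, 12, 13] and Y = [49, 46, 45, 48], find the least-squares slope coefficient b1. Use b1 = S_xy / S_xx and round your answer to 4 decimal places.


Calculate xbar = 13.5000, ybar = 47.0000.
S_xx = 5.0000, S_xy = 5.0000.
Using b1 = S_xy / S_xx = 5.0000 / 5.0000, we get b1 = 1.0000.

1.0000


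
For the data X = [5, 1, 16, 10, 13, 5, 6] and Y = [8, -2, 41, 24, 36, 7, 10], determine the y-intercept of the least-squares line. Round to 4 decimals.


The slope is b1 = 3.0793.
Sample means are xbar = 8.0000 and ybar = 17.7143.
Intercept: b0 = 17.7143 - (3.0793)(8.0000) = -6.9199.

-6.9199


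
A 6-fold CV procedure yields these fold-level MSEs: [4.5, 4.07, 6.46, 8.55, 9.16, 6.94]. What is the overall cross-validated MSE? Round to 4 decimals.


Sum of fold MSEs = 39.6800.
Average = 39.6800 / 6 = 6.6133.

6.6133


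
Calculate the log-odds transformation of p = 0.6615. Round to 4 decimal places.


1 - p = 0.3385.
p/(1-p) = 1.9542.
logit = ln(1.9542) = 0.6700.

0.6700


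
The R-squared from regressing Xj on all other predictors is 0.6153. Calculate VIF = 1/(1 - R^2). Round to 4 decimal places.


Using VIF = 1/(1 - R^2_j):
1 - 0.6153 = 0.3847.
VIF = 2.5994.

2.5994


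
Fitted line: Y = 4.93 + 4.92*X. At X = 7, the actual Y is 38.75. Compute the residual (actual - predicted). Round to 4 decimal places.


Compute yhat = 4.93 + (4.92)(7) = 39.3700.
Residual = actual - predicted = 38.75 - 39.3700 = -0.6200.

-0.6200


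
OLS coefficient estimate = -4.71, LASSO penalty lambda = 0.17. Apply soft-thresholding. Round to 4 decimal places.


Check: |-4.71| = 4.71 vs lambda = 0.17.
Since |beta| > lambda, coefficient = sign(beta)*(|beta| - lambda) = -4.5400.
Soft-thresholded coefficient = -4.5400.

-4.5400


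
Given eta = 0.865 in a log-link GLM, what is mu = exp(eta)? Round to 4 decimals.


Apply the inverse link:
mu = e^0.865 = 2.3750.

2.3750


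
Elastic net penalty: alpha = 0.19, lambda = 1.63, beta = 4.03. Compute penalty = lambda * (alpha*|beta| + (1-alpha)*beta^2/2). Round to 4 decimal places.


alpha * |beta| = 0.19 * 4.03 = 0.7657.
(1-alpha) * beta^2/2 = 0.81 * 16.2409/2 = 6.5776.
Total = 1.63 * (0.7657 + 6.5776) = 11.9695.

11.9695


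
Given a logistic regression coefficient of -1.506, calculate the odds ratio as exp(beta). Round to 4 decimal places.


The odds ratio is computed as:
OR = e^(-1.506) = 0.2218.

0.2218


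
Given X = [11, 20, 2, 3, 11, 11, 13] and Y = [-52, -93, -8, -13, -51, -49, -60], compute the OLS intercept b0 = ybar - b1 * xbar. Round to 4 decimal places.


The slope is b1 = -4.7160.
Sample means are xbar = 10.1429 and ybar = -46.5714.
Intercept: b0 = -46.5714 - (-4.7160)(10.1429) = 1.2624.

1.2624


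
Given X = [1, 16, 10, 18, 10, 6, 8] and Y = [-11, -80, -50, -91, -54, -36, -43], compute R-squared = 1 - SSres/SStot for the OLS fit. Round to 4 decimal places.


After computing the OLS fit (b0=-6.4467, b1=-4.6358):
SSres = 14.2219, SStot = 4330.8571.
R^2 = 1 - 14.2219/4330.8571 = 0.9967.

0.9967


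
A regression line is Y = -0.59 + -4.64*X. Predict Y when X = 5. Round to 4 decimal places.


Predicted value:
Y = -0.59 + (-4.64)(5) = -0.59 + -23.2000 = -23.7900.

-23.7900


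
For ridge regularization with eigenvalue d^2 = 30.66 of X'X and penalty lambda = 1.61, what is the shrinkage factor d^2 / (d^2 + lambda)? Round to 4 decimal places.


Denominator = d^2 + lambda = 30.66 + 1.61 = 32.2700.
Shrinkage = 30.66 / 32.2700 = 0.9501.

0.9501


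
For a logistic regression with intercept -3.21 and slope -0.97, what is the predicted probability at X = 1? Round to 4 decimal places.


z = -3.21 + -0.97 * 1 = -4.1800.
Sigmoid: P = 1 / (1 + exp(4.1800)) = 0.0151.

0.0151


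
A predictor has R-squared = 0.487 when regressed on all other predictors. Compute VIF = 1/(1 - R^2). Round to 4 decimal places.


VIF = 1 / (1 - 0.487).
= 1 / 0.513 = 1.9493.

1.9493


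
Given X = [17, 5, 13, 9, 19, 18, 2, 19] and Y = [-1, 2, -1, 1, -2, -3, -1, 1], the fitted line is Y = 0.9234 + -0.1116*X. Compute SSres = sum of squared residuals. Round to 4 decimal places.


For each point, residual = actual - predicted.
Residuals: [-0.0262, 1.6346, -0.4726, 1.0810, -0.8030, -1.9146, -1.7002, 2.1970].
Sum of squared residuals = 16.0925.

16.0925


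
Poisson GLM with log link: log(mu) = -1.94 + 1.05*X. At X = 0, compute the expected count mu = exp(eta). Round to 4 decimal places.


Compute eta = -1.94 + 1.05 * 0 = -1.9400.
Apply inverse link: mu = e^-1.9400 = 0.1437.

0.1437


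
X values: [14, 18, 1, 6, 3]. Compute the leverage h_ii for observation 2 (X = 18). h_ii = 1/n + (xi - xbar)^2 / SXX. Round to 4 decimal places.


Compute xbar = 8.4000 with n = 5 observations.
SXX = 213.2000.
Leverage = 1/5 + (18 - 8.4000)^2/213.2000 = 0.6323.

0.6323


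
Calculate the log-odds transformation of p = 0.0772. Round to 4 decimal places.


Compute the odds: 0.0772/0.9228 = 0.0837.
Take the natural log: ln(0.0837) = -2.4810.

-2.4810


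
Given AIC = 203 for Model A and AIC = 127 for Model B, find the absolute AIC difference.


Compute |203 - 127| = 76.
Model B has the smaller AIC.

76


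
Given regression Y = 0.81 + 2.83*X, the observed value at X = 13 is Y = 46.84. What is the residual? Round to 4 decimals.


Compute yhat = 0.81 + (2.83)(13) = 37.6000.
Residual = actual - predicted = 46.84 - 37.6000 = 9.2400.

9.2400


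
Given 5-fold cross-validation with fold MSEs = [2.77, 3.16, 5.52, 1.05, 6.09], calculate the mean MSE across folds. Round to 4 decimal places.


Total MSE across folds = 18.5900.
CV-MSE = 18.5900/5 = 3.7180.

3.7180


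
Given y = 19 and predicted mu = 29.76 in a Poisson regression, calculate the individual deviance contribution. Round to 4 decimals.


y/mu = 19/29.76 = 0.638441 (approx.), and ln(19/29.76) = -0.448726.
y * ln(y/mu) = 19 * -0.448726 = -8.525794.
y - mu = -10.76.
D = 2 * (-8.525794 - -10.76) = 4.468412, which rounds to 4.4684.

4.4684


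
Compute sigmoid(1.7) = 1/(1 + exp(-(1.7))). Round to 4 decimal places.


Compute exp(-1.7000) = 0.1827.
Sigmoid = 1 / (1 + 0.1827) = 1 / 1.1827 = 0.8455.

0.8455


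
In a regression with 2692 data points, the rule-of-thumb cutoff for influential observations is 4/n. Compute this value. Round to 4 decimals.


The threshold is 4/n.
4/2692 = 0.0015.

0.0015


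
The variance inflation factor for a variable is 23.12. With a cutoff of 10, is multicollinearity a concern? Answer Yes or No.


Compare VIF = 23.12 to the threshold of 10.
23.12 >= 10, so the answer is Yes.

Yes


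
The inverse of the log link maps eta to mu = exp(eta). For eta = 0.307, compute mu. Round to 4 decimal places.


Apply the inverse link:
mu = e^0.307 = 1.3593.

1.3593


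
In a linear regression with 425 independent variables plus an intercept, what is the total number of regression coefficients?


Each predictor gets one coefficient, plus one intercept.
Total parameters = 425 + 1 = 426.

426


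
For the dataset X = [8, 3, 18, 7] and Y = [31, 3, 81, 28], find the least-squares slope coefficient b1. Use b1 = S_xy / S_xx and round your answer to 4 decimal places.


The sample means are xbar = 9.0000 and ybar = 35.7500.
Compute S_xx = 122.0000 and S_xy = 624.0000.
Slope b1 = S_xy / S_xx = 624.0000 / 122.0000 = 5.1148.

5.1148


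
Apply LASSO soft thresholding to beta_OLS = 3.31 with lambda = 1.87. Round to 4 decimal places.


Absolute value: |3.31| = 3.31.
Compare to lambda = 1.87.
Since |beta| > lambda, coefficient = sign(beta)*(|beta| - lambda) = 1.4400.

1.4400


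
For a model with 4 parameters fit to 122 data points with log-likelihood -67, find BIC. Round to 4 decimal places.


k * ln(n) = 4 * ln(122) = 4 * 4.804021 = 19.216084.
-2 * loglik = -2 * (-67) = 134.
BIC = 19.216084 + 134 = 153.216084, which rounds to 153.2161.

153.2161


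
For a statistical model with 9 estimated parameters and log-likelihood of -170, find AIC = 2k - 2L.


Compute:
2k = 2*9 = 18.
-2*loglik = -2*(-170) = 340.
AIC = 18 + 340 = 358.

358


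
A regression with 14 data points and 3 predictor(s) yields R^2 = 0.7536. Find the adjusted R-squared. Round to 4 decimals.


Plug in: Adj R^2 = 1 - (1 - 0.7536) * 13/10.
= 1 - 0.2464 * 13/10
= 1 - 3.2032 / 10
= 1 - 0.3203 = 0.6797.

0.6797


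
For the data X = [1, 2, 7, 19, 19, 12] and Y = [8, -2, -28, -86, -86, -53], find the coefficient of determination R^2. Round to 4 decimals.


After computing the OLS fit (b0=9.6458, b1=-5.0813):
SSres = 22.7208, SStot = 8284.8333.
R^2 = 1 - 22.7208/8284.8333 = 0.9973.

0.9973


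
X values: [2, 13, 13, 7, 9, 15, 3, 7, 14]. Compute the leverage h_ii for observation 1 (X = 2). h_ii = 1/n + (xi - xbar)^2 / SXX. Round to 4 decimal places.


Mean of X: xbar = 9.2222.
SXX = 185.5556.
For X = 2: h = 1/9 + (2 - 9.2222)^2/185.5556 = 0.3922.

0.3922


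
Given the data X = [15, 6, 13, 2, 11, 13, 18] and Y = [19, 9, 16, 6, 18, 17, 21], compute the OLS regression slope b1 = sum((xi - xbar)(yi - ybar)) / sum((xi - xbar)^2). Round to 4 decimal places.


First compute the means: xbar = 11.1429, ybar = 15.1429.
Then S_xx = sum((xi - xbar)^2) = 178.8571.
S_xy = sum((xi - xbar)(yi - ybar)) = 174.8571.
b1 = S_xy / S_xx = 174.8571 / 178.8571 = 0.9776.

0.9776


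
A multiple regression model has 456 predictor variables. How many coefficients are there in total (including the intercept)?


Including the intercept, the model has 456 predictor coefficients + 1 intercept.
Total = 457.

457


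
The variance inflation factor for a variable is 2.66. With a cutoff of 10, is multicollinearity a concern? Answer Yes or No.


The threshold is 10.
VIF = 2.66 is < 10.
Multicollinearity indication: No.

No


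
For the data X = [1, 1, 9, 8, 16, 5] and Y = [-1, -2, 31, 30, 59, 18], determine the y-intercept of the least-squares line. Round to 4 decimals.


Compute b1 = 4.0289 from the OLS formula.
With xbar = 6.6667 and ybar = 22.5000, the intercept is:
b0 = 22.5000 - 4.0289 * 6.6667 = -4.3595.

-4.3595


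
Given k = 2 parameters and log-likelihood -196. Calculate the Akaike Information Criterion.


AIC = 2k - 2*loglik = 2(2) - 2(-196).
= 4 + 392 = 396.

396


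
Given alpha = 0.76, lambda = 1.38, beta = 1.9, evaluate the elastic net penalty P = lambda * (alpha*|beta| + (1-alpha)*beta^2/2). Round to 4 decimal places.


L1 component = 0.76 * |1.9| = 1.4440.
L2 component = 0.24 * 1.9^2 / 2 = 0.4332.
Penalty = 1.38 * (1.4440 + 0.4332) = 1.38 * 1.8772 = 2.5905.

2.5905


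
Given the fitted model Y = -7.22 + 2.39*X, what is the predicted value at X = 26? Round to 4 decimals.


Predicted value:
Y = -7.22 + (2.39)(26) = -7.22 + 62.1400 = 54.9200.

54.9200


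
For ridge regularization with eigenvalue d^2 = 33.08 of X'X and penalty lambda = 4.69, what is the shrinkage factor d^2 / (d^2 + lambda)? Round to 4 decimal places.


Compute the denominator: 33.08 + 4.69 = 37.7700.
Shrinkage factor = 33.08 / 37.7700 = 0.8758.

0.8758


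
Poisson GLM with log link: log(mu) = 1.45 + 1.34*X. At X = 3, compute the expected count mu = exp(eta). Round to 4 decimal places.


Compute eta = 1.45 + 1.34 * 3 = 5.4700.
Apply inverse link: mu = e^5.4700 = 237.4602.

237.4602


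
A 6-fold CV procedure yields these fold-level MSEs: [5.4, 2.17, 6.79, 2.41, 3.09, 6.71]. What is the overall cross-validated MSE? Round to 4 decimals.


Total MSE across folds = 26.5700.
CV-MSE = 26.5700/6 = 4.4283.

4.4283


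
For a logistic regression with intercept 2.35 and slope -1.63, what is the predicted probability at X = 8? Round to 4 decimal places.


Compute z = 2.35 + (-1.63)(8) = -10.6900.
exp(-z) = 43914.5070.
P = 1/(1 + 43914.5070) = 0.0000.

0.0000


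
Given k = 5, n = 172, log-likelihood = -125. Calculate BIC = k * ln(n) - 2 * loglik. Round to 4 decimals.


k * ln(n) = 5 * ln(172) = 5 * 5.147494 = 25.737470.
-2 * loglik = -2 * (-125) = 250.
BIC = 25.737470 + 250 = 275.737470, which rounds to 275.7375.

275.7375


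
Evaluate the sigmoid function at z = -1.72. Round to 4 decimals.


Compute exp(1.7200) = 5.5845.
Sigmoid = 1 / (1 + 5.5845) = 1 / 6.5845 = 0.1519.

0.1519


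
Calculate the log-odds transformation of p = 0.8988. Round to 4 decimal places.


1 - p = 0.1012.
p/(1-p) = 8.8814.
logit = ln(8.8814) = 2.1840.

2.1840


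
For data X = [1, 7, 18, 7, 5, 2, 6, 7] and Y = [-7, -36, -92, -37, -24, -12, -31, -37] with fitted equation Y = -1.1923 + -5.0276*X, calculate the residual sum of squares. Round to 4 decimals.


Compute predicted values, then residuals = yi - yhat_i.
Residuals: [-0.7801, 0.3855, -0.3109, -0.6145, 2.3303, -0.7525, 0.3579, -0.6145].
SSres = sum(residual^2) = 7.7337.

7.7337


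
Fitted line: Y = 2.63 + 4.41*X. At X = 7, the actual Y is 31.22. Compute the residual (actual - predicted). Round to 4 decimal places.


Fitted value at X = 7 is yhat = 2.63 + 4.41*7 = 33.5000.
Residual = 31.22 - 33.5000 = -2.2800.

-2.2800


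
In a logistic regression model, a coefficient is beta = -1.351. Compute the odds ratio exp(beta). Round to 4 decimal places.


The odds ratio is computed as:
OR = e^(-1.351) = 0.2590.

0.2590


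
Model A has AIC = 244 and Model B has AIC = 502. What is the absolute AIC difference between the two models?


Absolute difference = |244 - 502| = 258.
The model with lower AIC (A) is preferred.

258


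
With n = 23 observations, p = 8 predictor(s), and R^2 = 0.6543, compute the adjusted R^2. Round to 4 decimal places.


Plug in: Adj R^2 = 1 - (1 - 0.6543) * 22/14.
= 1 - 0.3457 * 22/14
= 1 - 7.6054 / 14
= 1 - 0.5432 = 0.4568.

0.4568


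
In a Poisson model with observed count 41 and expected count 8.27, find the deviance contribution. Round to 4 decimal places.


First: ln(41/8.27) = 1.600938.
Then: 41 * 1.600938 = 65.638458.
y - mu = 41 - 8.27 = 32.73.
D = 2(65.638458 - 32.73) = 65.816916, which rounds to 65.8169.

65.8169


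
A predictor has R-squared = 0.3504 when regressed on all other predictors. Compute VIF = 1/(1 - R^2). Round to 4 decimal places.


Denominator: 1 - 0.3504 = 0.6496.
VIF = 1 / 0.6496 = 1.5394.

1.5394


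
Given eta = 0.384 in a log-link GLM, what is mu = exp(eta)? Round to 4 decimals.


mu = exp(eta) = exp(0.384).
= 1.4681.

1.4681


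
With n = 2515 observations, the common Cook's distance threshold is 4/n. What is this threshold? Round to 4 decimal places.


Cook's distance cutoff = 4/n = 4/2515.
= 0.0016.

0.0016


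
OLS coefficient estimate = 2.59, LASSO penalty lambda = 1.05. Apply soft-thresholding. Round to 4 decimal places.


Absolute value: |2.59| = 2.59.
Compare to lambda = 1.05.
Since |beta| > lambda, coefficient = sign(beta)*(|beta| - lambda) = 1.5400.

1.5400


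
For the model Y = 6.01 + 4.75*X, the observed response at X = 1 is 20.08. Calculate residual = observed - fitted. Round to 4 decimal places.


Fitted value at X = 1 is yhat = 6.01 + 4.75*1 = 10.7600.
Residual = 20.08 - 10.7600 = 9.3200.

9.3200


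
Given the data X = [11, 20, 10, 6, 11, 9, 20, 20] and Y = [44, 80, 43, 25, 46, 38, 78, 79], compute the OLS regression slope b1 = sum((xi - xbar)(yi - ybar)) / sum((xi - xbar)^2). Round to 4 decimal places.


The sample means are xbar = 13.3750 and ybar = 54.1250.
Compute S_xx = 227.8750 and S_xy = 860.6250.
Slope b1 = S_xy / S_xx = 860.6250 / 227.8750 = 3.7767.

3.7767


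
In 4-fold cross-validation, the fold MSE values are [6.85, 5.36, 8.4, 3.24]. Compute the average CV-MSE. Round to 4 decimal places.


Total MSE across folds = 23.8500.
CV-MSE = 23.8500/4 = 5.9625.

5.9625


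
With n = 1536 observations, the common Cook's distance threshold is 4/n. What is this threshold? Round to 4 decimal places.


Cook's distance cutoff = 4/n = 4/1536.
= 0.0026.

0.0026


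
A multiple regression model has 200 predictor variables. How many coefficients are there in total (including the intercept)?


Including the intercept, the model has 200 predictor coefficients + 1 intercept.
Total = 201.

201


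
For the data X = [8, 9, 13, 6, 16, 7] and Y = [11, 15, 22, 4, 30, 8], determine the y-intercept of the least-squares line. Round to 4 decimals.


Compute b1 = 2.4588 from the OLS formula.
With xbar = 9.8333 and ybar = 15.0000, the intercept is:
b0 = 15.0000 - 2.4588 * 9.8333 = -9.1782.

-9.1782


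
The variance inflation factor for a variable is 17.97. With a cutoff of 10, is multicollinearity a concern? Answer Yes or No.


Compare VIF = 17.97 to the threshold of 10.
17.97 >= 10, so the answer is Yes.

Yes


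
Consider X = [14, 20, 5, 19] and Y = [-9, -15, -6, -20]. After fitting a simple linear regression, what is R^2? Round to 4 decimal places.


The fitted line is Y = -1.0851 + -0.7872*X.
SSres = 29.6170, SStot = 117.0000.
R^2 = 1 - SSres/SStot = 0.7469.

0.7469


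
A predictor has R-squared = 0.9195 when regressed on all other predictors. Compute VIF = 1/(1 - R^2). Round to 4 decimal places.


Using VIF = 1/(1 - R^2_j):
1 - 0.9195 = 0.0805.
VIF = 12.4224.

12.4224


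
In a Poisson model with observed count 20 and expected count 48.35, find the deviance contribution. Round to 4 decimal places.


Compute y*ln(y/mu) = 20*ln(20/48.35) = 20*-0.882734 = -17.654680.
y - mu = -28.35.
D = 2*(-17.654680 - (-28.35)) = 21.390640, which rounds to 21.3906.

21.3906


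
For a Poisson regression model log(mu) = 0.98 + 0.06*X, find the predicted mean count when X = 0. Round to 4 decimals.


Linear predictor: eta = 0.98 + (0.06)(0) = 0.9800.
Expected count: mu = exp(0.9800) = 2.6645.

2.6645


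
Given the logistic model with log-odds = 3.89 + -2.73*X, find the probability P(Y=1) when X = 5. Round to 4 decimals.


Compute z = 3.89 + (-2.73)(5) = -9.7600.
exp(-z) = 17326.6317.
P = 1/(1 + 17326.6317) = 0.0001.

0.0001


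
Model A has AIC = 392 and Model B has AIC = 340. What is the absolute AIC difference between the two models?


Compute |392 - 340| = 52.
Model B has the smaller AIC.

52


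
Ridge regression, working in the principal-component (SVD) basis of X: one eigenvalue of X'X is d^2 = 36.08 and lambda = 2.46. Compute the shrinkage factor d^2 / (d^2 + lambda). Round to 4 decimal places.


d^2 + lambda = 36.08 + 2.46 = 38.5400.
Shrinkage factor = 36.08/38.5400 = 0.9362.

0.9362


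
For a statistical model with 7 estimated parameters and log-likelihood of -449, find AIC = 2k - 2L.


AIC = 2k - 2*loglik = 2(7) - 2(-449).
= 14 + 898 = 912.

912


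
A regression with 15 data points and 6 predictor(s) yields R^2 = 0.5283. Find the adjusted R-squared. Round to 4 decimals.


Using the formula:
(1 - 0.5283) = 0.4717.
Multiply by 14/8: 0.4717 * 14 = 6.6038, then 6.6038 / 8 = 0.8255.
Adj R^2 = 1 - 0.8255 = 0.1745.

0.1745


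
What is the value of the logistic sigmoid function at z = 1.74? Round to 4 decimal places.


exp(-1.7400) = 0.1755.
1 + exp(-z) = 1.1755.
sigmoid = 1/1.1755 = 0.8507.

0.8507


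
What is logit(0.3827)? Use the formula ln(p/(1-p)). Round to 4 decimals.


Compute the odds: 0.3827/0.6173 = 0.6200.
Take the natural log: ln(0.6200) = -0.4781.

-0.4781


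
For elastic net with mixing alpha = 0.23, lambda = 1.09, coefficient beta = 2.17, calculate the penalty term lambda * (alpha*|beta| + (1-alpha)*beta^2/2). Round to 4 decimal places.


Compute:
L1 = 0.23 * 2.17 = 0.4991.
L2 = 0.77 * 2.17^2 / 2 = 1.8129.
Penalty = 1.09 * (0.4991 + 1.8129) = 2.5201.

2.5201


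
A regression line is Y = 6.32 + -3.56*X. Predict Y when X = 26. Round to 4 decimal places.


Predicted value:
Y = 6.32 + (-3.56)(26) = 6.32 + -92.5600 = -86.2400.

-86.2400


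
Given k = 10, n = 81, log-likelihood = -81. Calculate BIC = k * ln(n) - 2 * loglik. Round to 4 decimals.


Compute k*ln(n) = 10*ln(81) = 10*4.394449 = 43.944490.
Then -2*loglik = 162.
BIC = 43.944490 + 162 = 205.944490, which rounds to 205.9445.

205.9445


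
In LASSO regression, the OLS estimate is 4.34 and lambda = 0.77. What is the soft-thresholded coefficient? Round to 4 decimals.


Absolute value: |4.34| = 4.34.
Compare to lambda = 0.77.
Since |beta| > lambda, coefficient = sign(beta)*(|beta| - lambda) = 3.5700.

3.5700


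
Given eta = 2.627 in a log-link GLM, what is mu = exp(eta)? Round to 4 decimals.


mu = exp(eta) = exp(2.627).
= 13.8322.

13.8322


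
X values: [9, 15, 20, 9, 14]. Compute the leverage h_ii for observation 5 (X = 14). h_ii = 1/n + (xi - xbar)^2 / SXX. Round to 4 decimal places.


Mean of X: xbar = 13.4000.
SXX = 85.2000.
For X = 14: h = 1/5 + (14 - 13.4000)^2/85.2000 = 0.2042.

0.2042


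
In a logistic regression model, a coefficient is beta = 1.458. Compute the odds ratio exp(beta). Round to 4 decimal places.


exp(1.458) = 4.2974.
So the odds ratio is 4.2974.

4.2974


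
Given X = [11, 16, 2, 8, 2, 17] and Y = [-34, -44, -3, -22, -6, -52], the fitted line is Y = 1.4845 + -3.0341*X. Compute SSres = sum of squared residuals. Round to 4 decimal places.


Compute predicted values, then residuals = yi - yhat_i.
Residuals: [-2.1094, 3.0611, 1.5837, 0.7883, -1.4163, -1.9048].
SSres = sum(residual^2) = 22.5836.

22.5836


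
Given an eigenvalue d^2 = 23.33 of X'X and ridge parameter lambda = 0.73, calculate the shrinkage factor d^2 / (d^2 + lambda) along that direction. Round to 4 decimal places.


d^2 + lambda = 23.33 + 0.73 = 24.0600.
Shrinkage factor = 23.33/24.0600 = 0.9697.

0.9697


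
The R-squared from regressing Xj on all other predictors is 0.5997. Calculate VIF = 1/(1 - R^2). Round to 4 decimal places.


VIF = 1 / (1 - 0.5997).
= 1 / 0.4003 = 2.4981.

2.4981


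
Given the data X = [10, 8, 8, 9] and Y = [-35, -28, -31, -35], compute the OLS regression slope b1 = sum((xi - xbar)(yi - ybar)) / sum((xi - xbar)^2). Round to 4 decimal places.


The sample means are xbar = 8.7500 and ybar = -32.2500.
Compute S_xx = 2.7500 and S_xy = -8.2500.
Slope b1 = S_xy / S_xx = -8.2500 / 2.7500 = -3.0000.

-3.0000


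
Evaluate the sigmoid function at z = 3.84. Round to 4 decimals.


First, exp(-3.8400) = 0.0215.
Then sigma(z) = 1/(1 + 0.0215) = 0.9790.

0.9790


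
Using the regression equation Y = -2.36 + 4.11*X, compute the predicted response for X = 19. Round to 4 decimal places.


Predicted value:
Y = -2.36 + (4.11)(19) = -2.36 + 78.0900 = 75.7300.

75.7300


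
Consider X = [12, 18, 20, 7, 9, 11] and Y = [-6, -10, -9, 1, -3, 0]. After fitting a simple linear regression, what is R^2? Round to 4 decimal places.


Fit the OLS line: b0 = 5.8484, b1 = -0.8064.
SSres = 20.4280.
SStot = 105.5000.
R^2 = 1 - 20.4280/105.5000 = 0.8064.

0.8064


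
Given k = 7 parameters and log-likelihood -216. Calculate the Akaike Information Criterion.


AIC = 2*7 - 2*(-216).
= 14 + 432 = 446.

446


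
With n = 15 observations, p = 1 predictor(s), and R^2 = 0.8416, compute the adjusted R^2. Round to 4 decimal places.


Plug in: Adj R^2 = 1 - (1 - 0.8416) * 14/13.
= 1 - 0.1584 * 14/13
= 1 - 2.2176 / 13
= 1 - 0.1706 = 0.8294.

0.8294


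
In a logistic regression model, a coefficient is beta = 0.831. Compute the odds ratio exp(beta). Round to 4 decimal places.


Odds ratio = exp(beta) = exp(0.831).
= 2.2956.

2.2956


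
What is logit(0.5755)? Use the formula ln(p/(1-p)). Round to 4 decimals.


1 - p = 0.4245.
p/(1-p) = 1.3557.
logit = ln(1.3557) = 0.3043.

0.3043


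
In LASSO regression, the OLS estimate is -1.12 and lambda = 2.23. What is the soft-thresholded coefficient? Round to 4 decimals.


Absolute value: |-1.12| = 1.12.
Compare to lambda = 2.23.
Since |beta| <= lambda, the coefficient is set to 0.

0.0000


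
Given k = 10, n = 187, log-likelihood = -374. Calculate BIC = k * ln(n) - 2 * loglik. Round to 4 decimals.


Compute k*ln(n) = 10*ln(187) = 10*5.231109 = 52.311090.
Then -2*loglik = 748.
BIC = 52.311090 + 748 = 800.311090, which rounds to 800.3111.

800.3111


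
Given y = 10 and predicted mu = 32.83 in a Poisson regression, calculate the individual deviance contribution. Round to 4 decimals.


Compute y*ln(y/mu) = 10*ln(10/32.83) = 10*-1.188758 = -11.887580.
y - mu = -22.83.
D = 2*(-11.887580 - (-22.83)) = 21.884840, which rounds to 21.8848.

21.8848


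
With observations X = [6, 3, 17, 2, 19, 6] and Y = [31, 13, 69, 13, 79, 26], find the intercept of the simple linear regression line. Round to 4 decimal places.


First find the slope: b1 = 3.8994.
Means: xbar = 8.8333, ybar = 38.5000.
b0 = ybar - b1 * xbar = 38.5000 - 3.8994 * 8.8333 = 4.0550.

4.0550


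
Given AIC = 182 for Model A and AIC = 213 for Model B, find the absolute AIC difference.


|AIC_A - AIC_B| = |182 - 213| = 31.
Model A is preferred (lower AIC).

31


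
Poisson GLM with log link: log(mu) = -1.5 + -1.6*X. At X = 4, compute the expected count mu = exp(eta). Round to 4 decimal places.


Linear predictor: eta = -1.5 + (-1.6)(4) = -7.9000.
Expected count: mu = exp(-7.9000) = 0.0004.

0.0004


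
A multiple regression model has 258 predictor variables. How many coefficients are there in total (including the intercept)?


Each predictor gets one coefficient, plus one intercept.
Total parameters = 258 + 1 = 259.

259
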